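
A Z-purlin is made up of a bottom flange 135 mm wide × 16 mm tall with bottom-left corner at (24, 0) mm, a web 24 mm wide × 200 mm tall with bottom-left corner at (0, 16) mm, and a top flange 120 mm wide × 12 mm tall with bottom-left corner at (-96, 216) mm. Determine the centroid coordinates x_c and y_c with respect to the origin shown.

x_c = 24.21 mm, y_c = 106.40 mm

Part | A | x̄ᵢ | ȳᵢ | A·x̄ᵢ | A·ȳᵢ
bottom flange | 2160.00 | 91.50 | 8.00 | 197640.00 | 17280.00
web | 4800.00 | 12.00 | 116.00 | 57600.00 | 556800.00
top flange | 1440.00 | -36.00 | 222.00 | -51840.00 | 319680.00
Σ | 8400.00 |  |  | 203400.00 | 893760.00
x_c = 203400.00 / 8400.00 = 24.21 mm
y_c = 893760.00 / 8400.00 = 106.40 mm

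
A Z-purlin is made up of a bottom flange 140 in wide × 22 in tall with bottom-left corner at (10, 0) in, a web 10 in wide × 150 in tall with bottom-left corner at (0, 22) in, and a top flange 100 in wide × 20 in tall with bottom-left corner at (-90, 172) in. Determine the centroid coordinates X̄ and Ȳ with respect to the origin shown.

X̄ = 26.43 in, Ȳ = 82.58 in

Part | A | x̄ᵢ | ȳᵢ | A·x̄ᵢ | A·ȳᵢ
bottom flange | 3080.00 | 80.00 | 11.00 | 246400.00 | 33880.00
web | 1500.00 | 5.00 | 97.00 | 7500.00 | 145500.00
top flange | 2000.00 | -40.00 | 182.00 | -80000.00 | 364000.00
Σ | 6580.00 |  |  | 173900.00 | 543380.00
X̄ = 173900.00 / 6580.00 = 26.43 in
Ȳ = 543380.00 / 6580.00 = 82.58 in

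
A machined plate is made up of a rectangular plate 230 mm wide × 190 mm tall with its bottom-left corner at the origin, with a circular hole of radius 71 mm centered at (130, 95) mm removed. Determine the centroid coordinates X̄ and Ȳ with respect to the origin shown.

Part | A | x̄ᵢ | ȳᵢ | A·x̄ᵢ | A·ȳᵢ
plate | 43700.00 | 115.00 | 95.00 | 5025500.00 | 4151500.00
hole | -15836.77 | 130.00 | 95.00 | -2058779.91 | -1504493.01
Σ | 27863.23 |  |  | 2966720.09 | 2647006.99
X̄ = 2966720.09 / 27863.23 = 106.47 mm
Ȳ = 2647006.99 / 27863.23 = 95.00 mm

X̄ = 106.47 mm, Ȳ = 95.00 mm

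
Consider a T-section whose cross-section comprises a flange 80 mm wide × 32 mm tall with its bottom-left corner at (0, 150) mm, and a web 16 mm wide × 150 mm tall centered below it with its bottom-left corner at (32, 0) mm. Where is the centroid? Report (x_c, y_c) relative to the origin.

web: A = 16 × 150 = 2400.00, centroid at (40.00, 75.00).
flange: A = 80 × 32 = 2560.00, centroid at (40.00, 166.00).
ΣA = 4960.00 mm²
ΣAx_c = (2400.00)(40.00) + (2560.00)(40.00) = 198400.00 mm³
ΣAy_c = (2400.00)(75.00) + (2560.00)(166.00) = 604960.00 mm³
x_c = 198400.00 / 4960.00 = 40.00 mm
y_c = 604960.00 / 4960.00 = 121.97 mm

x_c = 40.00 mm, y_c = 121.97 mm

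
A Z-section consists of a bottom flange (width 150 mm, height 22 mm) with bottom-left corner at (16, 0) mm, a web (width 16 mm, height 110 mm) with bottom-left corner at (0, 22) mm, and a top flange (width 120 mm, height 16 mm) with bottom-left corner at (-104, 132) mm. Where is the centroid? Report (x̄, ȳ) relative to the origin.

x̄ = 32.94 mm, ȳ = 63.13 mm

bottom flange: A = 150 × 22 = 3300.00, centroid at (91.00, 11.00).
web: A = 16 × 110 = 1760.00, centroid at (8.00, 77.00).
top flange: A = 120 × 16 = 1920.00, centroid at (-44.00, 140.00).
ΣA = 6980.00 mm²
ΣAx̄ = (3300.00)(91.00) + (1760.00)(8.00) + (1920.00)(-44.00) = 229900.00 mm³
ΣAȳ = (3300.00)(11.00) + (1760.00)(77.00) + (1920.00)(140.00) = 440620.00 mm³
x̄ = 229900.00 / 6980.00 = 32.94 mm
ȳ = 440620.00 / 6980.00 = 63.13 mm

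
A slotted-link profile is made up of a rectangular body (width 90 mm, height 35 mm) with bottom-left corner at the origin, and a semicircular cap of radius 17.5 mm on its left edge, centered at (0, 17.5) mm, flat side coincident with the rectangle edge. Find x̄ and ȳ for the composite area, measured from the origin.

x̄ = 38.05 mm, ȳ = 17.50 mm

rectangular body: A = 90 × 35 = 3150.00, centroid at (45.00, 17.50).
semicircular end: A = ½π·17.5² = 481.06, centroid at (-7.43, 17.50).
ΣA = 3631.06 mm²
ΣAx̄ = (3150.00)(45.00) + (481.06)(-7.43) = 138177.08 mm³
ΣAȳ = (3150.00)(17.50) + (481.06)(17.50) = 63543.49 mm³
x̄ = 138177.08 / 3631.06 = 38.05 mm
ȳ = 63543.49 / 3631.06 = 17.50 mm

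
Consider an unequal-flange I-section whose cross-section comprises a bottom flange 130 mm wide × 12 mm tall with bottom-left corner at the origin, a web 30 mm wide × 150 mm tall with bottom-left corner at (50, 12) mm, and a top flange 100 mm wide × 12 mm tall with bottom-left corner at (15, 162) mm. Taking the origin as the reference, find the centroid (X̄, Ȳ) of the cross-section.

X̄ = 65.00 mm, Ȳ = 82.98 mm

bottom flange: A = 130 × 12 = 1560.00, centroid at (65.00, 6.00).
web: A = 30 × 150 = 4500.00, centroid at (65.00, 87.00).
top flange: A = 100 × 12 = 1200.00, centroid at (65.00, 168.00).
ΣA = 7260.00 mm², ΣAX̄ = 471900.00 mm³, ΣAȲ = 602460.00 mm³.
X̄ = 471900.00/7260.00 = 65.00 mm; Ȳ = 602460.00/7260.00 = 82.98 mm.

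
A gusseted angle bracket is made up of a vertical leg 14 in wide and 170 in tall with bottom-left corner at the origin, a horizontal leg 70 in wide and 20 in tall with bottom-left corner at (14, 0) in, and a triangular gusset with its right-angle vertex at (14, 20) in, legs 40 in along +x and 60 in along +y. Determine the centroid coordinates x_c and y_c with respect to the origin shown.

x_c = 23.71 in, y_c = 53.07 in

vertical leg: A = 14 × 170 = 2380.00, centroid at (7.00, 85.00).
horizontal leg: A = 70 × 20 = 1400.00, centroid at (49.00, 10.00).
gusset: A = ½·40·60 = 1200.00, centroid at (27.33, 40.00).
ΣA = 4980.00 in²
ΣAx_c = (2380.00)(7.00) + (1400.00)(49.00) + (1200.00)(27.33) = 118060.00 in³
ΣAy_c = (2380.00)(85.00) + (1400.00)(10.00) + (1200.00)(40.00) = 264300.00 in³
x_c = 118060.00 / 4980.00 = 23.71 in
y_c = 264300.00 / 4980.00 = 53.07 in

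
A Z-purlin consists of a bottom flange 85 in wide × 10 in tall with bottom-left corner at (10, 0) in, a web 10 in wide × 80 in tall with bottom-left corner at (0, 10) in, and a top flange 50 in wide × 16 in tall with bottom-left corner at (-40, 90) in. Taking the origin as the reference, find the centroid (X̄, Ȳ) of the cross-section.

X̄ = 14.95 in, Ȳ = 50.06 in

Part | A | x̄ᵢ | ȳᵢ | A·x̄ᵢ | A·ȳᵢ
bottom flange | 850.00 | 52.50 | 5.00 | 44625.00 | 4250.00
web | 800.00 | 5.00 | 50.00 | 4000.00 | 40000.00
top flange | 800.00 | -15.00 | 98.00 | -12000.00 | 78400.00
Σ | 2450.00 |  |  | 36625.00 | 122650.00
X̄ = 36625.00 / 2450.00 = 14.95 in
Ȳ = 122650.00 / 2450.00 = 50.06 in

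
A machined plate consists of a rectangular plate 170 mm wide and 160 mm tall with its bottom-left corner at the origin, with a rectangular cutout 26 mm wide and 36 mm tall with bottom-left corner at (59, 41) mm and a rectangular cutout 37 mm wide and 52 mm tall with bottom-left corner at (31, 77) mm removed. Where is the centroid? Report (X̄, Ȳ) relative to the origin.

plate: A = 170 × 160 = 27200.00, centroid at (85.00, 80.00).
hole 1: A = −(26 × 36) = -936.00, centroid at (72.00, 59.00).
hole 2: A = −(37 × 52) = -1924.00, centroid at (49.50, 103.00).
ΣA = 24340.00 mm², ΣAX̄ = 2149370.00 mm³, ΣAȲ = 1922604.00 mm³.
X̄ = 2149370.00/24340.00 = 88.31 mm; Ȳ = 1922604.00/24340.00 = 78.99 mm.

X̄ = 88.31 mm, Ȳ = 78.99 mm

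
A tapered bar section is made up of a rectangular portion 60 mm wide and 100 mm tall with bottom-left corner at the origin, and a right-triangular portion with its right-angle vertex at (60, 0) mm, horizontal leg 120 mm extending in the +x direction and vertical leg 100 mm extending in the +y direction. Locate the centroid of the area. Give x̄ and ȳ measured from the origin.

Part | A | x̄ᵢ | ȳᵢ | A·x̄ᵢ | A·ȳᵢ
rectangular portion | 6000.00 | 30.00 | 50.00 | 180000.00 | 300000.00
triangular portion | 6000.00 | 100.00 | 33.33 | 600000.00 | 200000.00
Σ | 12000.00 |  |  | 780000.00 | 500000.00
x̄ = 780000.00 / 12000.00 = 65.00 mm
ȳ = 500000.00 / 12000.00 = 41.67 mm

x̄ = 65.00 mm, ȳ = 41.67 mm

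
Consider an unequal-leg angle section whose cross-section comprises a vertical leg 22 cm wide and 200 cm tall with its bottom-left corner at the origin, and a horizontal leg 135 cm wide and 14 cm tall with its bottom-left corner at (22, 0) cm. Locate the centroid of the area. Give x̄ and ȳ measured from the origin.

Part | A | x̄ᵢ | ȳᵢ | A·x̄ᵢ | A·ȳᵢ
vertical leg | 4400.00 | 11.00 | 100.00 | 48400.00 | 440000.00
horizontal leg | 1890.00 | 89.50 | 7.00 | 169155.00 | 13230.00
Σ | 6290.00 |  |  | 217555.00 | 453230.00
x̄ = 217555.00 / 6290.00 = 34.59 cm
ȳ = 453230.00 / 6290.00 = 72.06 cm

x̄ = 34.59 cm, ȳ = 72.06 cm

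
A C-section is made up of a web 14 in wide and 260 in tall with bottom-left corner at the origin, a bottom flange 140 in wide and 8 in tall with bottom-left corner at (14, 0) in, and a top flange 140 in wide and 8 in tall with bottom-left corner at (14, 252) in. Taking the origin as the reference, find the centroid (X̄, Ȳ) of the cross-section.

X̄ = 36.33 in, Ȳ = 130.00 in

web: A = 14 × 260 = 3640.00, centroid at (7.00, 130.00).
bottom flange: A = 140 × 8 = 1120.00, centroid at (84.00, 4.00).
top flange: A = 140 × 8 = 1120.00, centroid at (84.00, 256.00).
ΣA = 5880.00 in², ΣAX̄ = 213640.00 in³, ΣAȲ = 764400.00 in³.
X̄ = 213640.00/5880.00 = 36.33 in; Ȳ = 764400.00/5880.00 = 130.00 in.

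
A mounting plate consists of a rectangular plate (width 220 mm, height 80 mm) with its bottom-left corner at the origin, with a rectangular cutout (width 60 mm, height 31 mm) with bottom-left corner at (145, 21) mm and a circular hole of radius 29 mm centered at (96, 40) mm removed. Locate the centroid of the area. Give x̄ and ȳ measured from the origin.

Part | A | x̄ᵢ | ȳᵢ | A·x̄ᵢ | A·ȳᵢ
plate | 17600.00 | 110.00 | 40.00 | 1936000.00 | 704000.00
hole 1 | -1860.00 | 175.00 | 36.50 | -325500.00 | -67890.00
hole 2 | -2642.08 | 96.00 | 40.00 | -253639.62 | -105683.18
Σ | 13097.92 |  |  | 1356860.38 | 530426.82
x̄ = 1356860.38 / 13097.92 = 103.59 mm
ȳ = 530426.82 / 13097.92 = 40.50 mm

x̄ = 103.59 mm, ȳ = 40.50 mm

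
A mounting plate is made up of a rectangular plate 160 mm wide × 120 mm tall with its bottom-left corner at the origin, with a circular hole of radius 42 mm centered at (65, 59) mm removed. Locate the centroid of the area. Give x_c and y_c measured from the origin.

Part | A | x̄ᵢ | ȳᵢ | A·x̄ᵢ | A·ȳᵢ
plate | 19200.00 | 80.00 | 60.00 | 1536000.00 | 1152000.00
hole | -5541.77 | 65.00 | 59.00 | -360215.01 | -326964.40
Σ | 13658.23 |  |  | 1175784.99 | 825035.60
x_c = 1175784.99 / 13658.23 = 86.09 mm
y_c = 825035.60 / 13658.23 = 60.41 mm

x_c = 86.09 mm, y_c = 60.41 mm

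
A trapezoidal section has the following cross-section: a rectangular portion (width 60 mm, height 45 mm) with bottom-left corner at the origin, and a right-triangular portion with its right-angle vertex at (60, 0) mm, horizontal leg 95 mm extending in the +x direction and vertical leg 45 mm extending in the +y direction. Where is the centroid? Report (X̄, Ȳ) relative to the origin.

Part | A | x̄ᵢ | ȳᵢ | A·x̄ᵢ | A·ȳᵢ
rectangular portion | 2700.00 | 30.00 | 22.50 | 81000.00 | 60750.00
triangular portion | 2137.50 | 91.67 | 15.00 | 195937.50 | 32062.50
Σ | 4837.50 |  |  | 276937.50 | 92812.50
X̄ = 276937.50 / 4837.50 = 57.25 mm
Ȳ = 92812.50 / 4837.50 = 19.19 mm

X̄ = 57.25 mm, Ȳ = 19.19 mm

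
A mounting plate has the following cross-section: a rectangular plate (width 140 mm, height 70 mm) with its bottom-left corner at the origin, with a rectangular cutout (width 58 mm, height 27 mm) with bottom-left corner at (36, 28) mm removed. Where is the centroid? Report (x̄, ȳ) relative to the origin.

plate: A = 140 × 70 = 9800.00, centroid at (70.00, 35.00).
hole: A = −(58 × 27) = -1566.00, centroid at (65.00, 41.50).
ΣA = 8234.00 mm²
ΣAx̄ = (9800.00)(70.00) + (-1566.00)(65.00) = 584210.00 mm³
ΣAȳ = (9800.00)(35.00) + (-1566.00)(41.50) = 278011.00 mm³
x̄ = 584210.00 / 8234.00 = 70.95 mm
ȳ = 278011.00 / 8234.00 = 33.76 mm

x̄ = 70.95 mm, ȳ = 33.76 mm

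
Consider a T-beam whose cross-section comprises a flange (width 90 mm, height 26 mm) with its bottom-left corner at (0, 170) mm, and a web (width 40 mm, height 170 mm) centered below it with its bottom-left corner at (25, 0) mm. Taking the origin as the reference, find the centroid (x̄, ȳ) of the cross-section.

web: A = 40 × 170 = 6800.00, centroid at (45.00, 85.00).
flange: A = 90 × 26 = 2340.00, centroid at (45.00, 183.00).
ΣA = 9140.00 mm², ΣAx̄ = 411300.00 mm³, ΣAȳ = 1006220.00 mm³.
x̄ = 411300.00/9140.00 = 45.00 mm; ȳ = 1006220.00/9140.00 = 110.09 mm.

x̄ = 45.00 mm, ȳ = 110.09 mm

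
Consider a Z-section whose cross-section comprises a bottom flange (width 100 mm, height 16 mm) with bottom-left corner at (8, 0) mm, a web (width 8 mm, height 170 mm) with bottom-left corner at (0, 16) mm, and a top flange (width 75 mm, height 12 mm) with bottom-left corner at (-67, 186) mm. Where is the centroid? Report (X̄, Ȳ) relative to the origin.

bottom flange: A = 100 × 16 = 1600.00, centroid at (58.00, 8.00).
web: A = 8 × 170 = 1360.00, centroid at (4.00, 101.00).
top flange: A = 75 × 12 = 900.00, centroid at (-29.50, 192.00).
ΣA = 3860.00 mm²
ΣAX̄ = (1600.00)(58.00) + (1360.00)(4.00) + (900.00)(-29.50) = 71690.00 mm³
ΣAȲ = (1600.00)(8.00) + (1360.00)(101.00) + (900.00)(192.00) = 322960.00 mm³
X̄ = 71690.00 / 3860.00 = 18.57 mm
Ȳ = 322960.00 / 3860.00 = 83.67 mm

X̄ = 18.57 mm, Ȳ = 83.67 mm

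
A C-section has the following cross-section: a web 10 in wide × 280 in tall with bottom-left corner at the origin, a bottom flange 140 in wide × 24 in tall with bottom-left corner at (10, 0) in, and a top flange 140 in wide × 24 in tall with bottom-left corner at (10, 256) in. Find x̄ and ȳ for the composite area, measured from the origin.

x̄ = 57.94 in, ȳ = 140.00 in

web: A = 10 × 280 = 2800.00, centroid at (5.00, 140.00).
bottom flange: A = 140 × 24 = 3360.00, centroid at (80.00, 12.00).
top flange: A = 140 × 24 = 3360.00, centroid at (80.00, 268.00).
ΣA = 9520.00 in², ΣAx̄ = 551600.00 in³, ΣAȳ = 1332800.00 in³.
x̄ = 551600.00/9520.00 = 57.94 in; ȳ = 1332800.00/9520.00 = 140.00 in.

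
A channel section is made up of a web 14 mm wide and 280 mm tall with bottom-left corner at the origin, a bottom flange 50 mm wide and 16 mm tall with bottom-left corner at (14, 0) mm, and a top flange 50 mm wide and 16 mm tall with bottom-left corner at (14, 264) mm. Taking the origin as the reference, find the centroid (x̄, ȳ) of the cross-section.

x̄ = 16.28 mm, ȳ = 140.00 mm

web: A = 14 × 280 = 3920.00, centroid at (7.00, 140.00).
bottom flange: A = 50 × 16 = 800.00, centroid at (39.00, 8.00).
top flange: A = 50 × 16 = 800.00, centroid at (39.00, 272.00).
ΣA = 5520.00 mm², ΣAx̄ = 89840.00 mm³, ΣAȳ = 772800.00 mm³.
x̄ = 89840.00/5520.00 = 16.28 mm; ȳ = 772800.00/5520.00 = 140.00 mm.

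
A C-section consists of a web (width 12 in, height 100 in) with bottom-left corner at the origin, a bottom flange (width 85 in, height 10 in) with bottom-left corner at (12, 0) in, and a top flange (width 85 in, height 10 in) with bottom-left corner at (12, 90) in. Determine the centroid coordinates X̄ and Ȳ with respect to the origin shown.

web: A = 12 × 100 = 1200.00, centroid at (6.00, 50.00).
bottom flange: A = 85 × 10 = 850.00, centroid at (54.50, 5.00).
top flange: A = 85 × 10 = 850.00, centroid at (54.50, 95.00).
ΣA = 2900.00 in², ΣAX̄ = 99850.00 in³, ΣAȲ = 145000.00 in³.
X̄ = 99850.00/2900.00 = 34.43 in; Ȳ = 145000.00/2900.00 = 50.00 in.

X̄ = 34.43 in, Ȳ = 50.00 in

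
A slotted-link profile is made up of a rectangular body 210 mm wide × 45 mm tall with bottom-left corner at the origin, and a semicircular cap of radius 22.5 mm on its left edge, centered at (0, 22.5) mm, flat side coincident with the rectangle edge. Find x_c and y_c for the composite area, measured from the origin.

rectangular body: A = 210 × 45 = 9450.00, centroid at (105.00, 22.50).
semicircular end: A = ½π·22.5² = 795.22, centroid at (-9.55, 22.50).
ΣA = 10245.22 mm²
ΣAx_c = (9450.00)(105.00) + (795.22)(-9.55) = 984656.25 mm³
ΣAy_c = (9450.00)(22.50) + (795.22)(22.50) = 230517.35 mm³
x_c = 984656.25 / 10245.22 = 96.11 mm
y_c = 230517.35 / 10245.22 = 22.50 mm

x_c = 96.11 mm, y_c = 22.50 mm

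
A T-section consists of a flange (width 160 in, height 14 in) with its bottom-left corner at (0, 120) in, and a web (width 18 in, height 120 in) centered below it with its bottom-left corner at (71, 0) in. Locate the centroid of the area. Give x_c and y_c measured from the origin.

x_c = 80.00 in, y_c = 94.11 in

web: A = 18 × 120 = 2160.00, centroid at (80.00, 60.00).
flange: A = 160 × 14 = 2240.00, centroid at (80.00, 127.00).
ΣA = 4400.00 in²
ΣAx_c = (2160.00)(80.00) + (2240.00)(80.00) = 352000.00 in³
ΣAy_c = (2160.00)(60.00) + (2240.00)(127.00) = 414080.00 in³
x_c = 352000.00 / 4400.00 = 80.00 in
y_c = 414080.00 / 4400.00 = 94.11 in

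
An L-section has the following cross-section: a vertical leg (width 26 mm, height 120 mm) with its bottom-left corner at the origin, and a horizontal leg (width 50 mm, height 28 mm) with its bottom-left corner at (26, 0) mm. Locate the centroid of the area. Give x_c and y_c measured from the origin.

Part | A | x̄ᵢ | ȳᵢ | A·x̄ᵢ | A·ȳᵢ
vertical leg | 3120.00 | 13.00 | 60.00 | 40560.00 | 187200.00
horizontal leg | 1400.00 | 51.00 | 14.00 | 71400.00 | 19600.00
Σ | 4520.00 |  |  | 111960.00 | 206800.00
x_c = 111960.00 / 4520.00 = 24.77 mm
y_c = 206800.00 / 4520.00 = 45.75 mm

x_c = 24.77 mm, y_c = 45.75 mm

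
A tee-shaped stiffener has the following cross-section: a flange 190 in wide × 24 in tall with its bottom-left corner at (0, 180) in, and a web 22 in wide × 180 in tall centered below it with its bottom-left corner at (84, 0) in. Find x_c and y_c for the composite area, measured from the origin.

Part | A | x̄ᵢ | ȳᵢ | A·x̄ᵢ | A·ȳᵢ
web | 3960.00 | 95.00 | 90.00 | 376200.00 | 356400.00
flange | 4560.00 | 95.00 | 192.00 | 433200.00 | 875520.00
Σ | 8520.00 |  |  | 809400.00 | 1231920.00
x_c = 809400.00 / 8520.00 = 95.00 in
y_c = 1231920.00 / 8520.00 = 144.59 in

x_c = 95.00 in, y_c = 144.59 in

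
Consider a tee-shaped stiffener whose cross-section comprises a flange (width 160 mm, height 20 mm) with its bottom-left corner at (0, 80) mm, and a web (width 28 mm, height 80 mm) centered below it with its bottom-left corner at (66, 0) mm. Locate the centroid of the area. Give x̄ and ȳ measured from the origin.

x̄ = 80.00 mm, ȳ = 69.41 mm

Part | A | x̄ᵢ | ȳᵢ | A·x̄ᵢ | A·ȳᵢ
web | 2240.00 | 80.00 | 40.00 | 179200.00 | 89600.00
flange | 3200.00 | 80.00 | 90.00 | 256000.00 | 288000.00
Σ | 5440.00 |  |  | 435200.00 | 377600.00
x̄ = 435200.00 / 5440.00 = 80.00 mm
ȳ = 377600.00 / 5440.00 = 69.41 mm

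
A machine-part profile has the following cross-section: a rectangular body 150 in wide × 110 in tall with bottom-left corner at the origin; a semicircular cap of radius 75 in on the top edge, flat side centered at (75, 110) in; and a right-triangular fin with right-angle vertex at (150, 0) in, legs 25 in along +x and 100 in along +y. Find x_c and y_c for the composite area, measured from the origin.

x_c = 78.92 in, y_c = 82.84 in

Part | A | x̄ᵢ | ȳᵢ | A·x̄ᵢ | A·ȳᵢ
rectangular body | 16500.00 | 75.00 | 55.00 | 1237500.00 | 907500.00
semicircular top | 8835.73 | 75.00 | 141.83 | 662679.70 | 1253180.23
triangular fin | 1250.00 | 158.33 | 33.33 | 197916.67 | 41666.67
Σ | 26585.73 |  |  | 2098096.37 | 2202346.89
x_c = 2098096.37 / 26585.73 = 78.92 in
y_c = 2202346.89 / 26585.73 = 82.84 in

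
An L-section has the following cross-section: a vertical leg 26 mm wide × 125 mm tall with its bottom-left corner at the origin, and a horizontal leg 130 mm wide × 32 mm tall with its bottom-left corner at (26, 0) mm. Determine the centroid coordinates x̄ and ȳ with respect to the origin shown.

vertical leg: A = 26 × 125 = 3250.00, centroid at (13.00, 62.50).
horizontal leg: A = 130 × 32 = 4160.00, centroid at (91.00, 16.00).
ΣA = 7410.00 mm²
ΣAx̄ = (3250.00)(13.00) + (4160.00)(91.00) = 420810.00 mm³
ΣAȳ = (3250.00)(62.50) + (4160.00)(16.00) = 269685.00 mm³
x̄ = 420810.00 / 7410.00 = 56.79 mm
ȳ = 269685.00 / 7410.00 = 36.39 mm

x̄ = 56.79 mm, ȳ = 36.39 mm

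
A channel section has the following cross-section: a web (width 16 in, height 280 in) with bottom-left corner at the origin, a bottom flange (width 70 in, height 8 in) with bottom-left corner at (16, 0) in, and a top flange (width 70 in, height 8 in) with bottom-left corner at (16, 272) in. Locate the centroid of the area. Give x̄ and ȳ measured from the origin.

web: A = 16 × 280 = 4480.00, centroid at (8.00, 140.00).
bottom flange: A = 70 × 8 = 560.00, centroid at (51.00, 4.00).
top flange: A = 70 × 8 = 560.00, centroid at (51.00, 276.00).
ΣA = 5600.00 in², ΣAx̄ = 92960.00 in³, ΣAȳ = 784000.00 in³.
x̄ = 92960.00/5600.00 = 16.60 in; ȳ = 784000.00/5600.00 = 140.00 in.

x̄ = 16.60 in, ȳ = 140.00 in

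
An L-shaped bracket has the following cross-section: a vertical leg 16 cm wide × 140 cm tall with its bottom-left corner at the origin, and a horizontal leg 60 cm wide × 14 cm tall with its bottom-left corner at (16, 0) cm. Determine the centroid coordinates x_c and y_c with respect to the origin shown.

x_c = 18.36 cm, y_c = 52.82 cm

Part | A | x̄ᵢ | ȳᵢ | A·x̄ᵢ | A·ȳᵢ
vertical leg | 2240.00 | 8.00 | 70.00 | 17920.00 | 156800.00
horizontal leg | 840.00 | 46.00 | 7.00 | 38640.00 | 5880.00
Σ | 3080.00 |  |  | 56560.00 | 162680.00
x_c = 56560.00 / 3080.00 = 18.36 cm
y_c = 162680.00 / 3080.00 = 52.82 cm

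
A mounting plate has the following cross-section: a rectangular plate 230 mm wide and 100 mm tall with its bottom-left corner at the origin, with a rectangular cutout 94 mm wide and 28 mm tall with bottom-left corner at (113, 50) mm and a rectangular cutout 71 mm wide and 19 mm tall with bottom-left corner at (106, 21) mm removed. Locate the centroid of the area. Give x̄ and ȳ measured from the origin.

plate: A = 230 × 100 = 23000.00, centroid at (115.00, 50.00).
hole 1: A = −(94 × 28) = -2632.00, centroid at (160.00, 64.00).
hole 2: A = −(71 × 19) = -1349.00, centroid at (141.50, 30.50).
ΣA = 19019.00 mm²
ΣAx̄ = (23000.00)(115.00) + (-2632.00)(160.00) + (-1349.00)(141.50) = 2032996.50 mm³
ΣAȳ = (23000.00)(50.00) + (-2632.00)(64.00) + (-1349.00)(30.50) = 940407.50 mm³
x̄ = 2032996.50 / 19019.00 = 106.89 mm
ȳ = 940407.50 / 19019.00 = 49.45 mm

x̄ = 106.89 mm, ȳ = 49.45 mm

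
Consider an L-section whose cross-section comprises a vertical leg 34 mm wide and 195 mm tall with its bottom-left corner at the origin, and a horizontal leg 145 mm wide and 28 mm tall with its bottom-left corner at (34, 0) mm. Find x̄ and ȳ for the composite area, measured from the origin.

Part | A | x̄ᵢ | ȳᵢ | A·x̄ᵢ | A·ȳᵢ
vertical leg | 6630.00 | 17.00 | 97.50 | 112710.00 | 646425.00
horizontal leg | 4060.00 | 106.50 | 14.00 | 432390.00 | 56840.00
Σ | 10690.00 |  |  | 545100.00 | 703265.00
x̄ = 545100.00 / 10690.00 = 50.99 mm
ȳ = 703265.00 / 10690.00 = 65.79 mm

x̄ = 50.99 mm, ȳ = 65.79 mm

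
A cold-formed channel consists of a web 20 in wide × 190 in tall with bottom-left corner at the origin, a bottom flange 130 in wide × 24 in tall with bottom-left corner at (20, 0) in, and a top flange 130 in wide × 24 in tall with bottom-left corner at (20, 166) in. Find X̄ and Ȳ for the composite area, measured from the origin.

X̄ = 56.61 in, Ȳ = 95.00 in

Part | A | x̄ᵢ | ȳᵢ | A·x̄ᵢ | A·ȳᵢ
web | 3800.00 | 10.00 | 95.00 | 38000.00 | 361000.00
bottom flange | 3120.00 | 85.00 | 12.00 | 265200.00 | 37440.00
top flange | 3120.00 | 85.00 | 178.00 | 265200.00 | 555360.00
Σ | 10040.00 |  |  | 568400.00 | 953800.00
X̄ = 568400.00 / 10040.00 = 56.61 in
Ȳ = 953800.00 / 10040.00 = 95.00 in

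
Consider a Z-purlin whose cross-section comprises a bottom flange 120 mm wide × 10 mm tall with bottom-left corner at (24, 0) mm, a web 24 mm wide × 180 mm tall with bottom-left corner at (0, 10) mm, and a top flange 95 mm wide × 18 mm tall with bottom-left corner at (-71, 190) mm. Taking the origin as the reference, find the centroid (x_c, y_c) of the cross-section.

x_c = 15.55 mm, y_c = 107.65 mm

bottom flange: A = 120 × 10 = 1200.00, centroid at (84.00, 5.00).
web: A = 24 × 180 = 4320.00, centroid at (12.00, 100.00).
top flange: A = 95 × 18 = 1710.00, centroid at (-23.50, 199.00).
ΣA = 7230.00 mm², ΣAx_c = 112455.00 mm³, ΣAy_c = 778290.00 mm³.
x_c = 112455.00/7230.00 = 15.55 mm; y_c = 778290.00/7230.00 = 107.65 mm.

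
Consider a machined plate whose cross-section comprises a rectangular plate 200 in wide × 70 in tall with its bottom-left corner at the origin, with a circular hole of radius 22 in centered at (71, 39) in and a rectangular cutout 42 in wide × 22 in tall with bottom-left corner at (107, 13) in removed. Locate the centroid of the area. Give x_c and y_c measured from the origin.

plate: A = 200 × 70 = 14000.00, centroid at (100.00, 35.00).
hole 1: A = −π·22² = -1520.53, centroid at (71.00, 39.00).
hole 2: A = −(42 × 22) = -924.00, centroid at (128.00, 24.00).
ΣA = 11555.47 in²
ΣAx_c = (14000.00)(100.00) + (-1520.53)(71.00) + (-924.00)(128.00) = 1173770.31 in³
ΣAy_c = (14000.00)(35.00) + (-1520.53)(39.00) + (-924.00)(24.00) = 408523.30 in³
x_c = 1173770.31 / 11555.47 = 101.58 in
y_c = 408523.30 / 11555.47 = 35.35 in

x_c = 101.58 in, y_c = 35.35 in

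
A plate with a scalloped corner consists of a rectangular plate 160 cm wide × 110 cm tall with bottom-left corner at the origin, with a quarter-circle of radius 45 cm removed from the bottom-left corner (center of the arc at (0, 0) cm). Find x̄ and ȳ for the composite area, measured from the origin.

plate: A = 160 × 110 = 17600.00, centroid at (80.00, 55.00).
removed quarter-circle: A = −¼π·45² = -1590.43, centroid at (19.10, 19.10).
ΣA = 16009.57 cm²
ΣAx̄ = (17600.00)(80.00) + (-1590.43)(19.10) = 1377625.00 cm³
ΣAȳ = (17600.00)(55.00) + (-1590.43)(19.10) = 937625.00 cm³
x̄ = 1377625.00 / 16009.57 = 86.05 cm
ȳ = 937625.00 / 16009.57 = 58.57 cm

x̄ = 86.05 cm, ȳ = 58.57 cm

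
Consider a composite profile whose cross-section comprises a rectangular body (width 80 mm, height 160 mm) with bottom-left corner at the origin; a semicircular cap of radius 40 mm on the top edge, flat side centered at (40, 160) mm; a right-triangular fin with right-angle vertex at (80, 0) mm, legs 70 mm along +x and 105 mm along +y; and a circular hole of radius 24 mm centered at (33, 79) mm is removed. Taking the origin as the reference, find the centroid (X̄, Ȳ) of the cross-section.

Part | A | x̄ᵢ | ȳᵢ | A·x̄ᵢ | A·ȳᵢ
rectangular body | 12800.00 | 40.00 | 80.00 | 512000.00 | 1024000.00
semicircular top | 2513.27 | 40.00 | 176.98 | 100530.96 | 444790.53
triangular fin | 3675.00 | 103.33 | 35.00 | 379750.00 | 128625.00
hole | -1809.56 | 33.00 | 79.00 | -59715.39 | -142955.03
Σ | 17178.72 |  |  | 932565.57 | 1454460.49
X̄ = 932565.57 / 17178.72 = 54.29 mm
Ȳ = 1454460.49 / 17178.72 = 84.67 mm

X̄ = 54.29 mm, Ȳ = 84.67 mm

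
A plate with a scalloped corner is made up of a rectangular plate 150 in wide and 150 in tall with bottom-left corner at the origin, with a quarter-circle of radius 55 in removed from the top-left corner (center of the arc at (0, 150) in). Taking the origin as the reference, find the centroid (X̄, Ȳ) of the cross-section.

Part | A | x̄ᵢ | ȳᵢ | A·x̄ᵢ | A·ȳᵢ
plate | 22500.00 | 75.00 | 75.00 | 1687500.00 | 1687500.00
removed quarter-circle | -2375.83 | 23.34 | 126.66 | -55458.33 | -300916.08
Σ | 20124.17 |  |  | 1632041.67 | 1386583.92
X̄ = 1632041.67 / 20124.17 = 81.10 in
Ȳ = 1386583.92 / 20124.17 = 68.90 in

X̄ = 81.10 in, Ȳ = 68.90 in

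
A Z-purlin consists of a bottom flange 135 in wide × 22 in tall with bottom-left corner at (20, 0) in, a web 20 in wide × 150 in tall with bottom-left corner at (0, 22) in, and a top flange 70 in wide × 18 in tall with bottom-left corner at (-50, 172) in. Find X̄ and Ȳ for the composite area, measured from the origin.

bottom flange: A = 135 × 22 = 2970.00, centroid at (87.50, 11.00).
web: A = 20 × 150 = 3000.00, centroid at (10.00, 97.00).
top flange: A = 70 × 18 = 1260.00, centroid at (-15.00, 181.00).
ΣA = 7230.00 in²
ΣAX̄ = (2970.00)(87.50) + (3000.00)(10.00) + (1260.00)(-15.00) = 270975.00 in³
ΣAȲ = (2970.00)(11.00) + (3000.00)(97.00) + (1260.00)(181.00) = 551730.00 in³
X̄ = 270975.00 / 7230.00 = 37.48 in
Ȳ = 551730.00 / 7230.00 = 76.31 in

X̄ = 37.48 in, Ȳ = 76.31 in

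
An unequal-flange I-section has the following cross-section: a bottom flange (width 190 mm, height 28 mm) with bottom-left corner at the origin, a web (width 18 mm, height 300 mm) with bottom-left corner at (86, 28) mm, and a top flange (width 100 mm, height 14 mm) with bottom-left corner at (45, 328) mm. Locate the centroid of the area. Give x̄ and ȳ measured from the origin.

Part | A | x̄ᵢ | ȳᵢ | A·x̄ᵢ | A·ȳᵢ
bottom flange | 5320.00 | 95.00 | 14.00 | 505400.00 | 74480.00
web | 5400.00 | 95.00 | 178.00 | 513000.00 | 961200.00
top flange | 1400.00 | 95.00 | 335.00 | 133000.00 | 469000.00
Σ | 12120.00 |  |  | 1151400.00 | 1504680.00
x̄ = 1151400.00 / 12120.00 = 95.00 mm
ȳ = 1504680.00 / 12120.00 = 124.15 mm

x̄ = 95.00 mm, ȳ = 124.15 mm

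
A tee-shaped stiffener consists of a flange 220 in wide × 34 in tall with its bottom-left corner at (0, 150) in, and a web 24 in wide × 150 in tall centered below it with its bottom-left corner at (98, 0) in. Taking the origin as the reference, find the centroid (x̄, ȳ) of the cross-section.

web: A = 24 × 150 = 3600.00, centroid at (110.00, 75.00).
flange: A = 220 × 34 = 7480.00, centroid at (110.00, 167.00).
ΣA = 11080.00 in²
ΣAx̄ = (3600.00)(110.00) + (7480.00)(110.00) = 1218800.00 in³
ΣAȳ = (3600.00)(75.00) + (7480.00)(167.00) = 1519160.00 in³
x̄ = 1218800.00 / 11080.00 = 110.00 in
ȳ = 1519160.00 / 11080.00 = 137.11 in

x̄ = 110.00 in, ȳ = 137.11 in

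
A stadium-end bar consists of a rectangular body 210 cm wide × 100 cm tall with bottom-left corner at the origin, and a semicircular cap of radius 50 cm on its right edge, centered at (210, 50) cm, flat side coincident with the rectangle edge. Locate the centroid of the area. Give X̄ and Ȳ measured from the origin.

X̄ = 124.88 cm, Ȳ = 50.00 cm

rectangular body: A = 210 × 100 = 21000.00, centroid at (105.00, 50.00).
semicircular end: A = ½π·50² = 3926.99, centroid at (231.22, 50.00).
ΣA = 24926.99 cm², ΣAX̄ = 3113001.40 cm³, ΣAȲ = 1246349.54 cm³.
X̄ = 3113001.40/24926.99 = 124.88 cm; Ȳ = 1246349.54/24926.99 = 50.00 cm.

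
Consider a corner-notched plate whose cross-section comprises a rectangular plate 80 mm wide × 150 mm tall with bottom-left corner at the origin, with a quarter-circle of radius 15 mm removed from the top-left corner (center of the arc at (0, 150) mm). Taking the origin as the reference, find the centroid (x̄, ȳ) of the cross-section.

plate: A = 80 × 150 = 12000.00, centroid at (40.00, 75.00).
removed quarter-circle: A = −¼π·15² = -176.71, centroid at (6.37, 143.63).
ΣA = 11823.29 mm², ΣAx̄ = 478875.00 mm³, ΣAȳ = 874617.81 mm³.
x̄ = 478875.00/11823.29 = 40.50 mm; ȳ = 874617.81/11823.29 = 73.97 mm.

x̄ = 40.50 mm, ȳ = 73.97 mm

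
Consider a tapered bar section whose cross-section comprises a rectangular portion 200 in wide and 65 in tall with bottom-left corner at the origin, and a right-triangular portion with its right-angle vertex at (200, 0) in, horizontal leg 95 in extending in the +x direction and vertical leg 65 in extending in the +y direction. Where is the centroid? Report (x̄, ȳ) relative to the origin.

rectangular portion: A = 200 × 65 = 13000.00, centroid at (100.00, 32.50).
triangular portion: A = ½·95·65 = 3087.50, centroid at (231.67, 21.67).
ΣA = 16087.50 in²
ΣAx̄ = (13000.00)(100.00) + (3087.50)(231.67) = 2015270.83 in³
ΣAȳ = (13000.00)(32.50) + (3087.50)(21.67) = 489395.83 in³
x̄ = 2015270.83 / 16087.50 = 125.27 in
ȳ = 489395.83 / 16087.50 = 30.42 in

x̄ = 125.27 in, ȳ = 30.42 in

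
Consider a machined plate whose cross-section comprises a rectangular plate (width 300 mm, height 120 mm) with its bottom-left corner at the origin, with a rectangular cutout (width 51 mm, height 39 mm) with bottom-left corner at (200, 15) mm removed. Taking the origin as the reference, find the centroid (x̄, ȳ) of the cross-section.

x̄ = 145.58 mm, ȳ = 61.49 mm

Part | A | x̄ᵢ | ȳᵢ | A·x̄ᵢ | A·ȳᵢ
plate | 36000.00 | 150.00 | 60.00 | 5400000.00 | 2160000.00
hole | -1989.00 | 225.50 | 34.50 | -448519.50 | -68620.50
Σ | 34011.00 |  |  | 4951480.50 | 2091379.50
x̄ = 4951480.50 / 34011.00 = 145.58 mm
ȳ = 2091379.50 / 34011.00 = 61.49 mm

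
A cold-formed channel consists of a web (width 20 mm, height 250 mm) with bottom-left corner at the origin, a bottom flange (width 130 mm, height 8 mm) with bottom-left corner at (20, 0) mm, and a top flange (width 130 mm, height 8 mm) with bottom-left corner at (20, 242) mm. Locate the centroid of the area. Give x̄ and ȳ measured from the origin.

web: A = 20 × 250 = 5000.00, centroid at (10.00, 125.00).
bottom flange: A = 130 × 8 = 1040.00, centroid at (85.00, 4.00).
top flange: A = 130 × 8 = 1040.00, centroid at (85.00, 246.00).
ΣA = 7080.00 mm², ΣAx̄ = 226800.00 mm³, ΣAȳ = 885000.00 mm³.
x̄ = 226800.00/7080.00 = 32.03 mm; ȳ = 885000.00/7080.00 = 125.00 mm.

x̄ = 32.03 mm, ȳ = 125.00 mm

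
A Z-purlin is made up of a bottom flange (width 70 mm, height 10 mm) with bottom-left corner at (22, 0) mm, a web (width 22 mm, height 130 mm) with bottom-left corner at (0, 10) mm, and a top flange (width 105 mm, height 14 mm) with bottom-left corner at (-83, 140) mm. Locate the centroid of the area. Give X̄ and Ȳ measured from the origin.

X̄ = 5.27 mm, Ȳ = 86.30 mm

bottom flange: A = 70 × 10 = 700.00, centroid at (57.00, 5.00).
web: A = 22 × 130 = 2860.00, centroid at (11.00, 75.00).
top flange: A = 105 × 14 = 1470.00, centroid at (-30.50, 147.00).
ΣA = 5030.00 mm²
ΣAX̄ = (700.00)(57.00) + (2860.00)(11.00) + (1470.00)(-30.50) = 26525.00 mm³
ΣAȲ = (700.00)(5.00) + (2860.00)(75.00) + (1470.00)(147.00) = 434090.00 mm³
X̄ = 26525.00 / 5030.00 = 5.27 mm
Ȳ = 434090.00 / 5030.00 = 86.30 mm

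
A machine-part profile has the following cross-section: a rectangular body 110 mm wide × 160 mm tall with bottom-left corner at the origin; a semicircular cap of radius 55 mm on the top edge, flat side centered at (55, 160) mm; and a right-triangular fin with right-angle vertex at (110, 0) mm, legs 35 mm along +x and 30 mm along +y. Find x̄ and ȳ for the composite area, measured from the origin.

rectangular body: A = 110 × 160 = 17600.00, centroid at (55.00, 80.00).
semicircular top: A = ½π·55² = 4751.66, centroid at (55.00, 183.34).
triangular fin: A = ½·35·30 = 525.00, centroid at (121.67, 10.00).
ΣA = 22876.66 mm², ΣAx̄ = 1293216.24 mm³, ΣAȳ = 2284432.09 mm³.
x̄ = 1293216.24/22876.66 = 56.53 mm; ȳ = 2284432.09/22876.66 = 99.86 mm.

x̄ = 56.53 mm, ȳ = 99.86 mm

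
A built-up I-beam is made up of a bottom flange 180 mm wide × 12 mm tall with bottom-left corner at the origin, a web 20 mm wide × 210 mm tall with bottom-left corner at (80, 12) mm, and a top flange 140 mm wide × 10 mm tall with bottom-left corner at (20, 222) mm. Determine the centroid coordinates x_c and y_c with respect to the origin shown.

x_c = 90.00 mm, y_c = 105.95 mm

bottom flange: A = 180 × 12 = 2160.00, centroid at (90.00, 6.00).
web: A = 20 × 210 = 4200.00, centroid at (90.00, 117.00).
top flange: A = 140 × 10 = 1400.00, centroid at (90.00, 227.00).
ΣA = 7760.00 mm², ΣAx_c = 698400.00 mm³, ΣAy_c = 822160.00 mm³.
x_c = 698400.00/7760.00 = 90.00 mm; y_c = 822160.00/7760.00 = 105.95 mm.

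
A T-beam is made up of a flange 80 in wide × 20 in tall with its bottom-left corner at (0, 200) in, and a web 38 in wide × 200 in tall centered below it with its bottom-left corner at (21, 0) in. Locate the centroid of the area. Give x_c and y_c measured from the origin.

x_c = 40.00 in, y_c = 119.13 in

web: A = 38 × 200 = 7600.00, centroid at (40.00, 100.00).
flange: A = 80 × 20 = 1600.00, centroid at (40.00, 210.00).
ΣA = 9200.00 in², ΣAx_c = 368000.00 in³, ΣAy_c = 1096000.00 in³.
x_c = 368000.00/9200.00 = 40.00 in; y_c = 1096000.00/9200.00 = 119.13 in.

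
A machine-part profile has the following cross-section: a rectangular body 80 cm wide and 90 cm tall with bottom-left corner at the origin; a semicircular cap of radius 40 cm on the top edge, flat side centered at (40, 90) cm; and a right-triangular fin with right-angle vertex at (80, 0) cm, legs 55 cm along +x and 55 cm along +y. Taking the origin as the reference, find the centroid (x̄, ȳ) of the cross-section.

Part | A | x̄ᵢ | ȳᵢ | A·x̄ᵢ | A·ȳᵢ
rectangular body | 7200.00 | 40.00 | 45.00 | 288000.00 | 324000.00
semicircular top | 2513.27 | 40.00 | 106.98 | 100530.96 | 268861.34
triangular fin | 1512.50 | 98.33 | 18.33 | 148729.17 | 27729.17
Σ | 11225.77 |  |  | 537260.13 | 620590.50
x̄ = 537260.13 / 11225.77 = 47.86 cm
ȳ = 620590.50 / 11225.77 = 55.28 cm

x̄ = 47.86 cm, ȳ = 55.28 cm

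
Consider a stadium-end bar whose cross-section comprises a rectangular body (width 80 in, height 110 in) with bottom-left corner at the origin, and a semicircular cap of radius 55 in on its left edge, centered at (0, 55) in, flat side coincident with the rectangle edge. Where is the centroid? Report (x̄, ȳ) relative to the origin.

x̄ = 17.79 in, ȳ = 55.00 in

Part | A | x̄ᵢ | ȳᵢ | A·x̄ᵢ | A·ȳᵢ
rectangular body | 8800.00 | 40.00 | 55.00 | 352000.00 | 484000.00
semicircular end | 4751.66 | -23.34 | 55.00 | -110916.67 | 261341.24
Σ | 13551.66 |  |  | 241083.33 | 745341.24
x̄ = 241083.33 / 13551.66 = 17.79 in
ȳ = 745341.24 / 13551.66 = 55.00 in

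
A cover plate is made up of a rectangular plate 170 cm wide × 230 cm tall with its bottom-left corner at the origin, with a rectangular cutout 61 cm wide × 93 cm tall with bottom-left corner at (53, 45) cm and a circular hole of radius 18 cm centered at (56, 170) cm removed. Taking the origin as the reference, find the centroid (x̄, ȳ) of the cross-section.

x̄ = 86.17 cm, ȳ = 117.39 cm

plate: A = 170 × 230 = 39100.00, centroid at (85.00, 115.00).
hole 1: A = −(61 × 93) = -5673.00, centroid at (83.50, 91.50).
hole 2: A = −π·18² = -1017.88, centroid at (56.00, 170.00).
ΣA = 32409.12 cm²
ΣAx̄ = (39100.00)(85.00) + (-5673.00)(83.50) + (-1017.88)(56.00) = 2792803.44 cm³
ΣAȳ = (39100.00)(115.00) + (-5673.00)(91.50) + (-1017.88)(170.00) = 3804381.58 cm³
x̄ = 2792803.44 / 32409.12 = 86.17 cm
ȳ = 3804381.58 / 32409.12 = 117.39 cm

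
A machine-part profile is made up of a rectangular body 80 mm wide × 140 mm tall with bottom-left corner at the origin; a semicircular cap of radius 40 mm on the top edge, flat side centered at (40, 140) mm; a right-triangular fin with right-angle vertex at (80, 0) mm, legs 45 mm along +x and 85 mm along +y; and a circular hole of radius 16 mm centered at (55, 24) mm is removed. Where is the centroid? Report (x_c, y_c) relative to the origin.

x_c = 46.28 mm, y_c = 81.87 mm

rectangular body: A = 80 × 140 = 11200.00, centroid at (40.00, 70.00).
semicircular top: A = ½π·40² = 2513.27, centroid at (40.00, 156.98).
triangular fin: A = ½·45·85 = 1912.50, centroid at (95.00, 28.33).
hole: A = −π·16² = -804.25, centroid at (55.00, 24.00).
ΣA = 14821.53 mm², ΣAx_c = 685984.84 mm³, ΣAy_c = 1213410.60 mm³.
x_c = 685984.84/14821.53 = 46.28 mm; y_c = 1213410.60/14821.53 = 81.87 mm.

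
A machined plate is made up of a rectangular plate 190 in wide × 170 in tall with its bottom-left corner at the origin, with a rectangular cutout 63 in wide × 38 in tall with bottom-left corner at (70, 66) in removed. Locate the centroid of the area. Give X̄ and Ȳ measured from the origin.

plate: A = 190 × 170 = 32300.00, centroid at (95.00, 85.00).
hole: A = −(63 × 38) = -2394.00, centroid at (101.50, 85.00).
ΣA = 29906.00 in²
ΣAX̄ = (32300.00)(95.00) + (-2394.00)(101.50) = 2825509.00 in³
ΣAȲ = (32300.00)(85.00) + (-2394.00)(85.00) = 2542010.00 in³
X̄ = 2825509.00 / 29906.00 = 94.48 in
Ȳ = 2542010.00 / 29906.00 = 85.00 in

X̄ = 94.48 in, Ȳ = 85.00 in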